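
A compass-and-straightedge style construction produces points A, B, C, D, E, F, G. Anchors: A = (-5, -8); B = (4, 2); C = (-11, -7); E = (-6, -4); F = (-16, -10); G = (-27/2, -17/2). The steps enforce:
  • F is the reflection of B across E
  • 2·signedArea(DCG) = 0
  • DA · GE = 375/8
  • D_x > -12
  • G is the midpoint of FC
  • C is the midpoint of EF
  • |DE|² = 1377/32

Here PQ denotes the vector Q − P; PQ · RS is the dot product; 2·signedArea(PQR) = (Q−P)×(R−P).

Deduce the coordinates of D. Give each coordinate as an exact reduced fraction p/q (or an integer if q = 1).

1. D_x = -93/8  [2·signedArea(DCG) = 0 ∩ DA · GE = 375/8]
2. D_y = -59/8  [2·signedArea(DCG) = 0 ∩ DA · GE = 375/8]
   → D = (-93/8, -59/8)

D = (-93/8, -59/8)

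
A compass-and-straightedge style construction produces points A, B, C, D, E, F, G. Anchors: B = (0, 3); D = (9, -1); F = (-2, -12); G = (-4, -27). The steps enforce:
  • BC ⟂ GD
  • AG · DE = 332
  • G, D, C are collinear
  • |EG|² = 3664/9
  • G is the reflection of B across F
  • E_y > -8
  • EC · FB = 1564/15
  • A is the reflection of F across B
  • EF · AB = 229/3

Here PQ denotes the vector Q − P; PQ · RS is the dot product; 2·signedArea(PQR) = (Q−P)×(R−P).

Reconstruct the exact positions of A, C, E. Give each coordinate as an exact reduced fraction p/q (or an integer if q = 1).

A = (2, 18)
C = (44/5, -7/5)
E = (-4/3, -7)

1. A_x = 2  [A is the reflection of F across B]
2. A_y = 18  [A is the reflection of F across B]
   → A = (2, 18)
3. C_x = 44/5  [G, D, C are collinear ∩ BC ⟂ GD]
4. C_y = -7/5  [G, D, C are collinear ∩ BC ⟂ GD]
   → C = (44/5, -7/5)
5. E_x = -4/3  [line -2·x + -15·y + -323/3 = 0 ∩ |EG|² = 3664/9]
6. E_y = -7  [line -2·x + -15·y + -323/3 = 0 ∩ |EG|² = 3664/9]
   → E = (-4/3, -7)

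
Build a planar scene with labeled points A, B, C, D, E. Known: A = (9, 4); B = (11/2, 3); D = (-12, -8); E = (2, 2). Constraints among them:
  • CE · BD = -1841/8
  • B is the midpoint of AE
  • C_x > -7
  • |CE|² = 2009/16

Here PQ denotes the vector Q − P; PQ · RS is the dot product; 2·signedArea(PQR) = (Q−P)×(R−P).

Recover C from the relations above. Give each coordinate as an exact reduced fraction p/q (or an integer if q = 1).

1. C_x = -27/4  [line 35/2·x + 11·y + 1385/8 = 0 ∩ |CE|² = 2009/16]
2. C_y = -5  [line 35/2·x + 11·y + 1385/8 = 0 ∩ |CE|² = 2009/16]
   → C = (-27/4, -5)

C = (-27/4, -5)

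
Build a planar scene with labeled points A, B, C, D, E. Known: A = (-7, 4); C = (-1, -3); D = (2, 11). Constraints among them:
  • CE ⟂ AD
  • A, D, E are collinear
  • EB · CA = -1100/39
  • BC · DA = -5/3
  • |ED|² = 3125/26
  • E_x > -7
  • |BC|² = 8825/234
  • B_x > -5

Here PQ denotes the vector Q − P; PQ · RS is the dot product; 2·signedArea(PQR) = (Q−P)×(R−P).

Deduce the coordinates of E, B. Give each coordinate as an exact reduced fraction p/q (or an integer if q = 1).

B = (-127/26, 137/78)
E = (-173/26, 111/26)

1. E_x = -173/26  [A, D, E are collinear ∩ CE ⟂ AD]
2. E_y = 111/26  [A, D, E are collinear ∩ CE ⟂ AD]
   → E = (-173/26, 111/26)
3. B_x = -127/26  [BC · DA = -5/3 ∩ EB · CA = -1100/39]
4. B_y = 137/78  [BC · DA = -5/3 ∩ EB · CA = -1100/39]
   → B = (-127/26, 137/78)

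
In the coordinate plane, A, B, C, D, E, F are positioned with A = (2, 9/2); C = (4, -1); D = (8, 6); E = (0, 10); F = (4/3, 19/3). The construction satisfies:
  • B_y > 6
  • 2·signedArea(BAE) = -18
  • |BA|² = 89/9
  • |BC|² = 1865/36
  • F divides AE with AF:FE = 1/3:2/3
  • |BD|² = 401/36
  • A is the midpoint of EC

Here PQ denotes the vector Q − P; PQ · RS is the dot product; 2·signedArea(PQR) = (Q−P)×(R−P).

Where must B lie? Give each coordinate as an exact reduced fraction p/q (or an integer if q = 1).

1. B_x = 14/3  [line -11/2·x + -2·y + 38 = 0 ∩ |BC|² = 1865/36]
2. B_y = 37/6  [line -11/2·x + -2·y + 38 = 0 ∩ |BC|² = 1865/36]
   → B = (14/3, 37/6)

B = (14/3, 37/6)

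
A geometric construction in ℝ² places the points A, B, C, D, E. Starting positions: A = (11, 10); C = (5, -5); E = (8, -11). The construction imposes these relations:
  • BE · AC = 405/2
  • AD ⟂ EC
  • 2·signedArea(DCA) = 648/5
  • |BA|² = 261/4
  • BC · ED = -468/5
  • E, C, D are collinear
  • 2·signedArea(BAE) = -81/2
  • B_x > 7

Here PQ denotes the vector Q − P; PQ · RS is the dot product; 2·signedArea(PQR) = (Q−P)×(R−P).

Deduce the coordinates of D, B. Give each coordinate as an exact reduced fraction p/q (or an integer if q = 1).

B = (8, 5/2)
D = (1/5, 23/5)

1. D_x = 1/5  [E, C, D are collinear ∩ AD ⟂ EC]
2. D_y = 23/5  [E, C, D are collinear ∩ AD ⟂ EC]
   → D = (1/5, 23/5)
3. B_x = 8  [2·signedArea(BAE) = -81/2 ∩ BE · AC = 405/2]
4. B_y = 5/2  [2·signedArea(BAE) = -81/2 ∩ BE · AC = 405/2]
   → B = (8, 5/2)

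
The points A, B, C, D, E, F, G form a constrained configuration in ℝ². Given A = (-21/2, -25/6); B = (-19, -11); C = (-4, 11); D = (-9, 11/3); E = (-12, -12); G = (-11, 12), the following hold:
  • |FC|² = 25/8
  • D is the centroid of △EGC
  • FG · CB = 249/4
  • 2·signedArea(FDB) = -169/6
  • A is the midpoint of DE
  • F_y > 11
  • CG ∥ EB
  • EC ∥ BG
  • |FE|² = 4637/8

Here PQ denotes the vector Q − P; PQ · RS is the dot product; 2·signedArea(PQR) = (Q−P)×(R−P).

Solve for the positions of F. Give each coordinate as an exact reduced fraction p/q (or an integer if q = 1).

1. F_x = -23/4  [2·signedArea(FDB) = -169/6 ∩ FG · CB = 249/4]
2. F_y = 45/4  [2·signedArea(FDB) = -169/6 ∩ FG · CB = 249/4]
   → F = (-23/4, 45/4)

F = (-23/4, 45/4)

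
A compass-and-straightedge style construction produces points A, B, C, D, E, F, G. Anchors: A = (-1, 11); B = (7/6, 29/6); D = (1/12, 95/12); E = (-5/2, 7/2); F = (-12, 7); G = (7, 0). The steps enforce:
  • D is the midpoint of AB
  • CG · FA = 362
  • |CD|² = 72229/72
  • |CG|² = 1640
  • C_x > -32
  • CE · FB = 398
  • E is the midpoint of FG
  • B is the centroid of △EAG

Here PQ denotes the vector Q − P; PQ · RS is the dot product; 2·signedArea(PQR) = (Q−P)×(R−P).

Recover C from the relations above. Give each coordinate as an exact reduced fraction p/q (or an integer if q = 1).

C = (-31, 14)

1. C_x = -31  [CG · FA = 362 ∩ CE · FB = 398]
2. C_y = 14  [CG · FA = 362 ∩ CE · FB = 398]
   → C = (-31, 14)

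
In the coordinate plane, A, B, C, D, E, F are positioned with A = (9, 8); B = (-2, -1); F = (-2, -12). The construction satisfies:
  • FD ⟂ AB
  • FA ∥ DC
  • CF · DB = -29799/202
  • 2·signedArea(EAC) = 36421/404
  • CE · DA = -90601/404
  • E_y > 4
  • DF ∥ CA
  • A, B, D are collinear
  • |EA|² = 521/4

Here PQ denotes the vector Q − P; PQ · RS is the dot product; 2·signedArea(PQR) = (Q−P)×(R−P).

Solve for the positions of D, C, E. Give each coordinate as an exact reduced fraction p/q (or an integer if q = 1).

1. D_x = -1493/202  [A, B, D are collinear ∩ FD ⟂ AB]
2. D_y = -1093/202  [A, B, D are collinear ∩ FD ⟂ AB]
   → D = (-1493/202, -1093/202)
3. C_x = 729/202  [DF ∥ CA ∩ FA ∥ DC]
4. C_y = 2947/202  [DF ∥ CA ∩ FA ∥ DC]
   → C = (729/202, 2947/202)
5. E_x = -191/101  [line -1331/202·x + -1089/202·y + 4961/404 = 0 ∩ |EA|² = 521/4]
6. E_y = 927/202  [line -1331/202·x + -1089/202·y + 4961/404 = 0 ∩ |EA|² = 521/4]
   → E = (-191/101, 927/202)

C = (729/202, 2947/202)
D = (-1493/202, -1093/202)
E = (-191/101, 927/202)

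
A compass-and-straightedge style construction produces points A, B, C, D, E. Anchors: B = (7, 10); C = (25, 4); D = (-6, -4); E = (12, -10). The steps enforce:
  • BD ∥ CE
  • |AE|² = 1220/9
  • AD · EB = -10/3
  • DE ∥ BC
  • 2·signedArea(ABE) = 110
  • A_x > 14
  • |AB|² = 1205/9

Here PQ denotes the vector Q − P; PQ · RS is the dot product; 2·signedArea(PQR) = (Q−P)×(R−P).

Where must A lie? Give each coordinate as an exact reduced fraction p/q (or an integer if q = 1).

A = (44/3, 4/3)

1. A_x = 44/3  [2·signedArea(ABE) = 110 ∩ AD · EB = -10/3]
2. A_y = 4/3  [2·signedArea(ABE) = 110 ∩ AD · EB = -10/3]
   → A = (44/3, 4/3)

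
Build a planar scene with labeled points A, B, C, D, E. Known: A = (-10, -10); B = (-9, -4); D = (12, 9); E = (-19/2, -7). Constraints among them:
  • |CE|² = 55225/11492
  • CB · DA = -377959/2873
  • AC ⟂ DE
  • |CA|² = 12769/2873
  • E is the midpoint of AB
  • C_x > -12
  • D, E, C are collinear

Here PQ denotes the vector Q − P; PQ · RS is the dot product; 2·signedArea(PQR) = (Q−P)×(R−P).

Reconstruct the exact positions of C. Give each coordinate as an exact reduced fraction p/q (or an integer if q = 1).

1. C_x = -32346/2873  [D, E, C are collinear ∩ AC ⟂ DE]
2. C_y = -23871/2873  [D, E, C are collinear ∩ AC ⟂ DE]
   → C = (-32346/2873, -23871/2873)

C = (-32346/2873, -23871/2873)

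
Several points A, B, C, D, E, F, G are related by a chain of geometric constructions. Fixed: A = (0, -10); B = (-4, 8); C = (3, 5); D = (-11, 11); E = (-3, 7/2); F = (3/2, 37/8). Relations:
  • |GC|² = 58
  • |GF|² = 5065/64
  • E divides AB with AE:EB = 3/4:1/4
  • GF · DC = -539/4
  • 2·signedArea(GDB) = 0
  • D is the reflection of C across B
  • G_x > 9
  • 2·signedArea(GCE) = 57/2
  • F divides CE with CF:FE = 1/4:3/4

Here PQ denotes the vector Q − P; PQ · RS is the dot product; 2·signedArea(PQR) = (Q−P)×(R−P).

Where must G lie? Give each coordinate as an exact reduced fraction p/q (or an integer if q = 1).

G = (10, 2)

1. G_x = 10  [2·signedArea(GDB) = 0 ∩ 2·signedArea(GCE) = 57/2]
2. G_y = 2  [2·signedArea(GDB) = 0 ∩ 2·signedArea(GCE) = 57/2]
   → G = (10, 2)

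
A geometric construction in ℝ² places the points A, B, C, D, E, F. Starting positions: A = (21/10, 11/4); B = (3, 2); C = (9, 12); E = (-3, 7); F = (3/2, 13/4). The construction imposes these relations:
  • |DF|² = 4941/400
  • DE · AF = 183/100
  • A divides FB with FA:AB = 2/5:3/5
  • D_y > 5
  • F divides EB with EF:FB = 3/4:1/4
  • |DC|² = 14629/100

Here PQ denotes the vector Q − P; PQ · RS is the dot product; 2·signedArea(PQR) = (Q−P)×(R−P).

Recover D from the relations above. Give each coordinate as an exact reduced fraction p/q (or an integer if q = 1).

1. D_x = -6/5  [line 3/5·x + -1/2·y + 347/100 = 0 ∩ |DF|² = 4941/400]
2. D_y = 11/2  [line 3/5·x + -1/2·y + 347/100 = 0 ∩ |DF|² = 4941/400]
   → D = (-6/5, 11/2)

D = (-6/5, 11/2)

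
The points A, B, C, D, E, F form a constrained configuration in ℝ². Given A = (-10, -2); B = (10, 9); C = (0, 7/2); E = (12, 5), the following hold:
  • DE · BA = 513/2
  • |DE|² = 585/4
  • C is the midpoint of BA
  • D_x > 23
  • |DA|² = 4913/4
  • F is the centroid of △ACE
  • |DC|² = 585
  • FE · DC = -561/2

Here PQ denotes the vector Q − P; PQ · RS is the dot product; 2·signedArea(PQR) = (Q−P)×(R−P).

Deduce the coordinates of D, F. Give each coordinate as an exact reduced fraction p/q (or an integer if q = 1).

1. D_x = 24  [line 20·x + 11·y + -1103/2 = 0 ∩ |DA|² = 4913/4]
2. D_y = 13/2  [line 20·x + 11·y + -1103/2 = 0 ∩ |DA|² = 4913/4]
   → D = (24, 13/2)
3. F_x = 2/3  [F is the centroid of △ACE]
4. F_y = 13/6  [F is the centroid of △ACE]
   → F = (2/3, 13/6)

D = (24, 13/2)
F = (2/3, 13/6)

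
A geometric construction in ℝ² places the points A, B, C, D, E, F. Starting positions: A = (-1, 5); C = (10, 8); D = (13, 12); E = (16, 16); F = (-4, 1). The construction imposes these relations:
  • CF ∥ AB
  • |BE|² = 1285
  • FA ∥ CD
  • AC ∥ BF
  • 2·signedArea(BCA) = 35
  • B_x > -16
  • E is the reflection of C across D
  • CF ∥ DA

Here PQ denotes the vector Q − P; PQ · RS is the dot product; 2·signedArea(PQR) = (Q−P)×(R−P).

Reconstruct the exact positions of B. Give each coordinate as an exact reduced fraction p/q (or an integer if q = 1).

B = (-15, -2)

1. B_x = -15  [AC ∥ BF ∩ CF ∥ AB]
2. B_y = -2  [AC ∥ BF ∩ CF ∥ AB]
   → B = (-15, -2)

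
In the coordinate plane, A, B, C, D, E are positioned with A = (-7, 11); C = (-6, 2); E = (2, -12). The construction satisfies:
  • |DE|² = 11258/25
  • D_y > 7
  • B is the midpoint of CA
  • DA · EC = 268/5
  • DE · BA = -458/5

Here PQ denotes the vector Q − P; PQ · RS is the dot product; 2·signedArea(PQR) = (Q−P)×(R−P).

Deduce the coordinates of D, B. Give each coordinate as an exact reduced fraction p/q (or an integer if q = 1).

B = (-13/2, 13/2)
D = (-33/5, 37/5)

1. D_x = -33/5  [line 8·x + -14·y + 782/5 = 0 ∩ |DE|² = 11258/25]
2. D_y = 37/5  [line 8·x + -14·y + 782/5 = 0 ∩ |DE|² = 11258/25]
   → D = (-33/5, 37/5)
3. B_x = -13/2  [DE · BA = -458/5 ∩ B is the midpoint of CA]
4. B_y = 13/2  [DE · BA = -458/5 ∩ B is the midpoint of CA]
   → B = (-13/2, 13/2)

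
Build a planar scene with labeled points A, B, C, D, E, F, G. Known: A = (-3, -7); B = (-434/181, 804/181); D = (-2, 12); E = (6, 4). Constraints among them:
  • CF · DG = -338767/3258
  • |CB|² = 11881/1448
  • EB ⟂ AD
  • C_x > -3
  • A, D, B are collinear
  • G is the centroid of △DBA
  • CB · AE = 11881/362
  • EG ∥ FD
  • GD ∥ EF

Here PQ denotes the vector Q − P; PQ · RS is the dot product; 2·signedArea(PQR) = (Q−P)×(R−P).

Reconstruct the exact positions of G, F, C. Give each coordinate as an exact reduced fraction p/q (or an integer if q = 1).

C = (-1845/724, 1145/724)
F = (3511/543, 6979/543)
G = (-1339/543, 1709/543)

1. G_x = -1339/543  [G is the centroid of △DBA]
2. G_y = 1709/543  [G is the centroid of △DBA]
   → G = (-1339/543, 1709/543)
3. F_x = 3511/543  [EG ∥ FD ∩ GD ∥ EF]
4. F_y = 6979/543  [EG ∥ FD ∩ GD ∥ EF]
   → F = (3511/543, 6979/543)
5. C_x = -1845/724  [CF · DG = -338767/3258 ∩ CB · AE = 11881/362]
6. C_y = 1145/724  [CF · DG = -338767/3258 ∩ CB · AE = 11881/362]
   → C = (-1845/724, 1145/724)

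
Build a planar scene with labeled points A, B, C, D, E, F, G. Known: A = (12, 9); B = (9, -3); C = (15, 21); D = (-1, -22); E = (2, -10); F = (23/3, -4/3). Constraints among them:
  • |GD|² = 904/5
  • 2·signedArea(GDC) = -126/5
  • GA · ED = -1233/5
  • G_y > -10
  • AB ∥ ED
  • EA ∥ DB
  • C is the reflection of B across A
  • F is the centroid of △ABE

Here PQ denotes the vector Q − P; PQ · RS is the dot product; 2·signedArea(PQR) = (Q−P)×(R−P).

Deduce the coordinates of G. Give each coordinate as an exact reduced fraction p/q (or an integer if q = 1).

G = (21/5, -48/5)

1. G_x = 21/5  [GA · ED = -1233/5 ∩ 2·signedArea(GDC) = -126/5]
2. G_y = -48/5  [GA · ED = -1233/5 ∩ 2·signedArea(GDC) = -126/5]
   → G = (21/5, -48/5)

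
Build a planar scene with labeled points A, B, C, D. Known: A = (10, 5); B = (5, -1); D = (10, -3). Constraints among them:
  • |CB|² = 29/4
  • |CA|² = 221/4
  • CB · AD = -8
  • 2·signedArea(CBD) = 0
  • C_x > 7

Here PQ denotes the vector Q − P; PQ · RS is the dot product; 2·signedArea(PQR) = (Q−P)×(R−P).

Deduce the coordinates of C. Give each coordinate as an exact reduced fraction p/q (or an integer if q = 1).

C = (15/2, -2)

1. C_x = 15/2  [2·signedArea(CBD) = 0 ∩ CB · AD = -8]
2. C_y = -2  [2·signedArea(CBD) = 0 ∩ CB · AD = -8]
   → C = (15/2, -2)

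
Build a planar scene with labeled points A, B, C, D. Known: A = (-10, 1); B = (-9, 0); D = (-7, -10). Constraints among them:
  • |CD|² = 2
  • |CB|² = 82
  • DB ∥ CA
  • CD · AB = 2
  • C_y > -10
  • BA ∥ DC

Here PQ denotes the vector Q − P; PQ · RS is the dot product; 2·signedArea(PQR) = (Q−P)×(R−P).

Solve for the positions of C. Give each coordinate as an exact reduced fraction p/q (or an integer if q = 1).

C = (-8, -9)

1. C_x = -8  [DB ∥ CA ∩ BA ∥ DC]
2. C_y = -9  [DB ∥ CA ∩ BA ∥ DC]
   → C = (-8, -9)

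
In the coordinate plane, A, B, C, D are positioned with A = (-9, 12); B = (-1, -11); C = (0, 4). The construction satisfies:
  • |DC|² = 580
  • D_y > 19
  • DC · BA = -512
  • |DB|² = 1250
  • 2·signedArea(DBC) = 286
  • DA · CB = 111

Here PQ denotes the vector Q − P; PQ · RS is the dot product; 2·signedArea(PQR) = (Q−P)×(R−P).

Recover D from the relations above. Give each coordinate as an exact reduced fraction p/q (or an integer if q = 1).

D = (-18, 20)

1. D_x = -18  [DC · BA = -512 ∩ 2·signedArea(DBC) = 286]
2. D_y = 20  [DC · BA = -512 ∩ 2·signedArea(DBC) = 286]
   → D = (-18, 20)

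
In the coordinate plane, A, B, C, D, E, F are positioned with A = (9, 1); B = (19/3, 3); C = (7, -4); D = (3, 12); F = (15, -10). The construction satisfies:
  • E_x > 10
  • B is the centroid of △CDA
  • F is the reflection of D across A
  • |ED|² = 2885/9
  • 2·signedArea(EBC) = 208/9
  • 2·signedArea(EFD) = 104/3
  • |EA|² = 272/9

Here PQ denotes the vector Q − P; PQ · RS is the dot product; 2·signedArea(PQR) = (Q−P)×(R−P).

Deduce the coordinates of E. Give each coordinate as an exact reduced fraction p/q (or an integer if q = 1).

1. E_x = 31/3  [2·signedArea(EFD) = 104/3 ∩ 2·signedArea(EBC) = 208/9]
2. E_y = -13/3  [2·signedArea(EFD) = 104/3 ∩ 2·signedArea(EBC) = 208/9]
   → E = (31/3, -13/3)

E = (31/3, -13/3)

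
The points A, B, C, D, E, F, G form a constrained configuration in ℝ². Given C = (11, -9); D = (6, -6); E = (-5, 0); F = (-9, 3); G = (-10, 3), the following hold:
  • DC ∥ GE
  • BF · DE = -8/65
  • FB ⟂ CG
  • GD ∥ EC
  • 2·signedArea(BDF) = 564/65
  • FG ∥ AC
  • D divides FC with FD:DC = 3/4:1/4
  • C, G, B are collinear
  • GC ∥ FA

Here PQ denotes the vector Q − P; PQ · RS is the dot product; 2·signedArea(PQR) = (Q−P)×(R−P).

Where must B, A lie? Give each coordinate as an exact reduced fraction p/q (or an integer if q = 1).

A = (12, -9)
B = (-601/65, 167/65)

1. B_x = -601/65  [C, G, B are collinear ∩ FB ⟂ CG]
2. B_y = 167/65  [C, G, B are collinear ∩ FB ⟂ CG]
   → B = (-601/65, 167/65)
3. A_x = 12  [FG ∥ AC ∩ GC ∥ FA]
4. A_y = -9  [FG ∥ AC ∩ GC ∥ FA]
   → A = (12, -9)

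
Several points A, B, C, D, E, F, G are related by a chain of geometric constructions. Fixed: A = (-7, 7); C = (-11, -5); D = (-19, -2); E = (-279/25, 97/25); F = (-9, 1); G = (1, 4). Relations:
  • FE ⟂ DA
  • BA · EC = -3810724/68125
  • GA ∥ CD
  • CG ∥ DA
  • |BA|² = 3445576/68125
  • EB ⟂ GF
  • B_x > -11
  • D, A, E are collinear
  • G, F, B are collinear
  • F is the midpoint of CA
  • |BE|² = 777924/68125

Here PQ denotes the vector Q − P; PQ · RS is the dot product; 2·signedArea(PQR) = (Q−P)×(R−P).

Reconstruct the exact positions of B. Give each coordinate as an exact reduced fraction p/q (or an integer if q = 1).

1. B_x = -5553/545  [G, F, B are collinear ∩ EB ⟂ GF]
2. B_y = 1753/2725  [G, F, B are collinear ∩ EB ⟂ GF]
   → B = (-5553/545, 1753/2725)

B = (-5553/545, 1753/2725)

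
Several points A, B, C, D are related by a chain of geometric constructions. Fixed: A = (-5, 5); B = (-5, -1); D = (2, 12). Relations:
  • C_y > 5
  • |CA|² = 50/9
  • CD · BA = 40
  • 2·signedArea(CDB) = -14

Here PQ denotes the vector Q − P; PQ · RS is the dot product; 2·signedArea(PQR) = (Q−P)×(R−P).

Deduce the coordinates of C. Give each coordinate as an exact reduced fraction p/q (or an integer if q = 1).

1. C_x = -8/3  [2·signedArea(CDB) = -14 ∩ CD · BA = 40]
2. C_y = 16/3  [2·signedArea(CDB) = -14 ∩ CD · BA = 40]
   → C = (-8/3, 16/3)

C = (-8/3, 16/3)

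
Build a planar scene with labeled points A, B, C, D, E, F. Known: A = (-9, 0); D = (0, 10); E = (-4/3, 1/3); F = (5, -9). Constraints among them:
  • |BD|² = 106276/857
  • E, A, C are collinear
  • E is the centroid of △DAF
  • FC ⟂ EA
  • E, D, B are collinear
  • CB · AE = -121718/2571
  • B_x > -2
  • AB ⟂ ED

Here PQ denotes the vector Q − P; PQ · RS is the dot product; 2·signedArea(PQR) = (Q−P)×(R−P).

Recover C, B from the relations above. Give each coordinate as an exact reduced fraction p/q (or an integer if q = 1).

1. C_x = 2429/530  [E, A, C are collinear ∩ FC ⟂ EA]
2. C_y = 313/530  [E, A, C are collinear ∩ FC ⟂ EA]
   → C = (2429/530, 313/530)
3. B_x = -1304/857  [E, D, B are collinear ∩ AB ⟂ ED]
4. B_y = -884/857  [E, D, B are collinear ∩ AB ⟂ ED]
   → B = (-1304/857, -884/857)

B = (-1304/857, -884/857)
C = (2429/530, 313/530)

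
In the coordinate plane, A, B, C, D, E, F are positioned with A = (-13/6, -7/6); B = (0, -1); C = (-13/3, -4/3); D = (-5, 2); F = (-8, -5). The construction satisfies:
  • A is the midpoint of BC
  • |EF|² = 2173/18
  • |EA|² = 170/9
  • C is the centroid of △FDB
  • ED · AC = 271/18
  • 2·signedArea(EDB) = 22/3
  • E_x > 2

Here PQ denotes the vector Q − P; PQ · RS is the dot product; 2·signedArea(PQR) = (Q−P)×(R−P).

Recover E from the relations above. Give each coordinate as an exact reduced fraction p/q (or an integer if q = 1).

1. E_x = 13/6  [ED · AC = 271/18 ∩ 2·signedArea(EDB) = 22/3]
2. E_y = -5/6  [ED · AC = 271/18 ∩ 2·signedArea(EDB) = 22/3]
   → E = (13/6, -5/6)

E = (13/6, -5/6)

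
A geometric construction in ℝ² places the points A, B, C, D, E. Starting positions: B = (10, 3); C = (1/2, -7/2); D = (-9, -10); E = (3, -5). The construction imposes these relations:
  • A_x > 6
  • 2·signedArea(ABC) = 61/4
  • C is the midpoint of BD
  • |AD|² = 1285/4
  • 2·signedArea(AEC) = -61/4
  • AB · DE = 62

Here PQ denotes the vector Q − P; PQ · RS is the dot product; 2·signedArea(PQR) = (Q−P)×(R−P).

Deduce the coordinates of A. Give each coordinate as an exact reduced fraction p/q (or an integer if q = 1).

A = (13/2, -1)

1. A_x = 13/2  [2·signedArea(AEC) = -61/4 ∩ AB · DE = 62]
2. A_y = -1  [2·signedArea(AEC) = -61/4 ∩ AB · DE = 62]
   → A = (13/2, -1)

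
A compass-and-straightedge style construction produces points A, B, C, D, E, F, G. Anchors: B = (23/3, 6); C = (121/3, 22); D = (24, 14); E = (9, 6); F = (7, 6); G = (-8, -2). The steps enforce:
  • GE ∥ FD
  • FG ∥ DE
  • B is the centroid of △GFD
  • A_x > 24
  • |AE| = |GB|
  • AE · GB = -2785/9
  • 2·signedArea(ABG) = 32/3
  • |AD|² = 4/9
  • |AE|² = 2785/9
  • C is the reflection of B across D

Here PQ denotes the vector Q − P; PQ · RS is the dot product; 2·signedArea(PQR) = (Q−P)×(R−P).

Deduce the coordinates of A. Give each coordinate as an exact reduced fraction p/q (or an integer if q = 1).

1. A_x = 74/3  [2·signedArea(ABG) = 32/3 ∩ AE · GB = -2785/9]
2. A_y = 14  [2·signedArea(ABG) = 32/3 ∩ AE · GB = -2785/9]
   → A = (74/3, 14)

A = (74/3, 14)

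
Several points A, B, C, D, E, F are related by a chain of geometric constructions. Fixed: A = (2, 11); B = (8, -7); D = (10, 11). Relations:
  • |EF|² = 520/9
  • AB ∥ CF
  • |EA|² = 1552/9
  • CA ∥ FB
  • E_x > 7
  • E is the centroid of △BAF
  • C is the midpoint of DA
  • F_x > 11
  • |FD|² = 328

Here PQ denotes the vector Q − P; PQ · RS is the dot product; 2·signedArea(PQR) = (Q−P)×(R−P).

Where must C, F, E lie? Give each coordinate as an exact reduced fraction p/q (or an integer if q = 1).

1. C_x = 6  [C is the midpoint of DA]
2. C_y = 11  [C is the midpoint of DA]
   → C = (6, 11)
3. F_x = 12  [CA ∥ FB ∩ AB ∥ CF]
4. F_y = -7  [CA ∥ FB ∩ AB ∥ CF]
   → F = (12, -7)
5. E_x = 22/3  [E is the centroid of △BAF]
6. E_y = -1  [E is the centroid of △BAF]
   → E = (22/3, -1)

C = (6, 11)
E = (22/3, -1)
F = (12, -7)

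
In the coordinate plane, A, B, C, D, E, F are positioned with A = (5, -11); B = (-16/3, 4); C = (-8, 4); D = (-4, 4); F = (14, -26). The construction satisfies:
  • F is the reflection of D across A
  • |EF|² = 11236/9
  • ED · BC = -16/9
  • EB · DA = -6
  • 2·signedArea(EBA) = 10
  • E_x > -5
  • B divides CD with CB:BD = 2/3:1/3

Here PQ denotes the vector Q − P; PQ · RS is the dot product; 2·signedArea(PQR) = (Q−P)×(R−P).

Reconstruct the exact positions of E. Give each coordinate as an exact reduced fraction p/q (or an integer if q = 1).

E = (-14/3, 4)

1. E_x = -14/3  [EB · DA = -6 ∩ ED · BC = -16/9]
2. E_y = 4  [EB · DA = -6 ∩ ED · BC = -16/9]
   → E = (-14/3, 4)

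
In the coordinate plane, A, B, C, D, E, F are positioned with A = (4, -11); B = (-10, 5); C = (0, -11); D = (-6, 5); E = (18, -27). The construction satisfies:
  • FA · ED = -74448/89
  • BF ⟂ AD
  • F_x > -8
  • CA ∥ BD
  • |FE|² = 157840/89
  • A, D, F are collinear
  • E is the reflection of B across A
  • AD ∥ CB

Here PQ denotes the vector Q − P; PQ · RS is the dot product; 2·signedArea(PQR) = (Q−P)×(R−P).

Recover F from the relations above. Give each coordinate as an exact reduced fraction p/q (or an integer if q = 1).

1. F_x = -634/89  [A, D, F are collinear ∩ BF ⟂ AD]
2. F_y = 605/89  [A, D, F are collinear ∩ BF ⟂ AD]
   → F = (-634/89, 605/89)

F = (-634/89, 605/89)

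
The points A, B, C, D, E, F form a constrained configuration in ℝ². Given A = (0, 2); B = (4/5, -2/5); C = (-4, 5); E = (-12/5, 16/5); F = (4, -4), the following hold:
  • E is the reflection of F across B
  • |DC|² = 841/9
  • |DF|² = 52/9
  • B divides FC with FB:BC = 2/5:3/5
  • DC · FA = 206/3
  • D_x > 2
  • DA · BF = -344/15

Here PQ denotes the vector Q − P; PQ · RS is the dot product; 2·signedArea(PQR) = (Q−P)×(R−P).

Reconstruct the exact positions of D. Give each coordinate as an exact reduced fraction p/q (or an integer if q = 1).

D = (8/3, -2)

1. D_x = 8/3  [DC · FA = 206/3 ∩ DA · BF = -344/15]
2. D_y = -2  [DC · FA = 206/3 ∩ DA · BF = -344/15]
   → D = (8/3, -2)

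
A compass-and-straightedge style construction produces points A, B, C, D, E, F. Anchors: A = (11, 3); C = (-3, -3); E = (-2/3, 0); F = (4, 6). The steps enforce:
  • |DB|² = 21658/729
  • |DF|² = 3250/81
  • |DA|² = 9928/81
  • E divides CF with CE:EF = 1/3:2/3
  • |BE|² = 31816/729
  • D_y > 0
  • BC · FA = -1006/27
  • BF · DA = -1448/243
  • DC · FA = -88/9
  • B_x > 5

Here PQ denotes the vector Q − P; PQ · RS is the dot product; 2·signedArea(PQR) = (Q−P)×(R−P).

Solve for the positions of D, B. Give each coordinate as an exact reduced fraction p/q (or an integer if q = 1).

B = (136/27, 10/3)
D = (1/9, 1)

1. B_x = 136/27  [line -7·x + 3·y + 682/27 = 0 ∩ |BE|² = 31816/729]
2. B_y = 10/3  [line -7·x + 3·y + 682/27 = 0 ∩ |BE|² = 31816/729]
   → B = (136/27, 10/3)
3. D_x = 1/9  [DC · FA = -88/9 ∩ BF · DA = -1448/243]
4. D_y = 1  [DC · FA = -88/9 ∩ BF · DA = -1448/243]
   → D = (1/9, 1)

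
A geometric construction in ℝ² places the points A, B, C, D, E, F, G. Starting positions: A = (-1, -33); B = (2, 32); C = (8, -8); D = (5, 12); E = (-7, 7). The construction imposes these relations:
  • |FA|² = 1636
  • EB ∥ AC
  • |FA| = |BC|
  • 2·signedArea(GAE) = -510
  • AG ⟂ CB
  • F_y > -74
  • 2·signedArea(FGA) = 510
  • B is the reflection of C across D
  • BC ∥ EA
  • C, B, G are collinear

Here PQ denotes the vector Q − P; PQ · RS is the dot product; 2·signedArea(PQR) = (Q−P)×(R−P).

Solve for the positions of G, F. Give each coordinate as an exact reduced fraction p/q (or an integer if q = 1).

F = (5, -73)
G = (4691/409, -12732/409)

1. G_x = 4691/409  [C, B, G are collinear ∩ AG ⟂ CB]
2. G_y = -12732/409  [C, B, G are collinear ∩ AG ⟂ CB]
   → G = (4691/409, -12732/409)
3. F_x = 5  [line 765/409·x + -5100/409·y + -376125/409 = 0 ∩ |FA|² = 1636]
4. F_y = -73  [line 765/409·x + -5100/409·y + -376125/409 = 0 ∩ |FA|² = 1636]
   → F = (5, -73)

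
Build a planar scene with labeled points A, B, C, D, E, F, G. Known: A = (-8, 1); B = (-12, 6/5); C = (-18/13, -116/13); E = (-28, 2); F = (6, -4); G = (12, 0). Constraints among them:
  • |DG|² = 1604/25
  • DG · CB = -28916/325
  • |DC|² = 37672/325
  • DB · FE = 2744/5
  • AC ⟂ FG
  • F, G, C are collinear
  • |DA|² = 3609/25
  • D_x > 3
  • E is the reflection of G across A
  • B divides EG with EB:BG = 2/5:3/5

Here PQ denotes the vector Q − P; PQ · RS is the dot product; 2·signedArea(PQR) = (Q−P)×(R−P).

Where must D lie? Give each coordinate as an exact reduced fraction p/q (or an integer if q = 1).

D = (4, 2/5)

1. D_x = 4  [DB · FE = 2744/5 ∩ DG · CB = -28916/325]
2. D_y = 2/5  [DB · FE = 2744/5 ∩ DG · CB = -28916/325]
   → D = (4, 2/5)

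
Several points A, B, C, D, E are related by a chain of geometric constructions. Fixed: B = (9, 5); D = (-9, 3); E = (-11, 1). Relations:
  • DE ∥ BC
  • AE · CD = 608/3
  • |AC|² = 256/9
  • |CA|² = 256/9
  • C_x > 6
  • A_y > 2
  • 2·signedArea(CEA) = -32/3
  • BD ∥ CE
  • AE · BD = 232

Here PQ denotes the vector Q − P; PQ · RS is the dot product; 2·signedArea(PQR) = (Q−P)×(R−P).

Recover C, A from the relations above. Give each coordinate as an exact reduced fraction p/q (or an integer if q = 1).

1. C_x = 7  [BD ∥ CE ∩ DE ∥ BC]
2. C_y = 3  [BD ∥ CE ∩ DE ∥ BC]
   → C = (7, 3)
3. A_x = 5/3  [AE · CD = 608/3 ∩ 2·signedArea(CEA) = -32/3]
4. A_y = 3  [AE · CD = 608/3 ∩ 2·signedArea(CEA) = -32/3]
   → A = (5/3, 3)

A = (5/3, 3)
C = (7, 3)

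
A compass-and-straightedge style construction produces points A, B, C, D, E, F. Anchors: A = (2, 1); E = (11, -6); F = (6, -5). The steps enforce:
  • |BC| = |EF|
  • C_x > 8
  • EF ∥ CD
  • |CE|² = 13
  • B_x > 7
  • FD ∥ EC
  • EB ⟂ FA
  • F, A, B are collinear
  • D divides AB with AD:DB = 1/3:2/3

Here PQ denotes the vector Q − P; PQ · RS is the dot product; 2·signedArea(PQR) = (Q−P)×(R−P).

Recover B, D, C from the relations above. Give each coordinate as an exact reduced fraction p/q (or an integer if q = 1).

B = (8, -8)
C = (9, -3)
D = (4, -2)

1. B_x = 8  [F, A, B are collinear ∩ EB ⟂ FA]
2. B_y = -8  [F, A, B are collinear ∩ EB ⟂ FA]
   → B = (8, -8)
3. D_x = 4  [D divides AB with AD:DB = 1/3:2/3]
4. D_y = -2  [D divides AB with AD:DB = 1/3:2/3]
   → D = (4, -2)
5. C_x = 9  [EF ∥ CD ∩ FD ∥ EC]
6. C_y = -3  [EF ∥ CD ∩ FD ∥ EC]
   → C = (9, -3)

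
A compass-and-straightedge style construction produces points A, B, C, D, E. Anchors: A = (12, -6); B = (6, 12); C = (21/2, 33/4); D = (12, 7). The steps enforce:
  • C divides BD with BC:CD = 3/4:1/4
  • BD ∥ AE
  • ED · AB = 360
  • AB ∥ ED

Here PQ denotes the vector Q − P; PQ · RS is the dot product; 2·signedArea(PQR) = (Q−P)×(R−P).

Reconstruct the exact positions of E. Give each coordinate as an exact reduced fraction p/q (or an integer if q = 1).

1. E_x = 18  [AB ∥ ED ∩ BD ∥ AE]
2. E_y = -11  [AB ∥ ED ∩ BD ∥ AE]
   → E = (18, -11)

E = (18, -11)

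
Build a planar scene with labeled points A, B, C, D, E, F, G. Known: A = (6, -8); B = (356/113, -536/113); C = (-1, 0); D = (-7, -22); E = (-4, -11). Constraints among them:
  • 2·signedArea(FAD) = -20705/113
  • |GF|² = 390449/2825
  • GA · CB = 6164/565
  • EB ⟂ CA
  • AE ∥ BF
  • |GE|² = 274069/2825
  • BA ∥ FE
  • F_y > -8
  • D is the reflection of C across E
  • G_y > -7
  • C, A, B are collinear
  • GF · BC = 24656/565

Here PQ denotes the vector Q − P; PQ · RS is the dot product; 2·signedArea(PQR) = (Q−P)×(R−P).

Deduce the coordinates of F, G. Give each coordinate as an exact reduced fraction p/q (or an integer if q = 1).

F = (-774/113, -875/113)
G = (2746/565, -3784/565)

1. F_x = -774/113  [BA ∥ FE ∩ AE ∥ BF]
2. F_y = -875/113  [BA ∥ FE ∩ AE ∥ BF]
   → F = (-774/113, -875/113)
3. G_x = 2746/565  [line -469/113·x + 536/113·y + 29346/565 = 0 ∩ |GE|² = 274069/2825]
4. G_y = -3784/565  [line -469/113·x + 536/113·y + 29346/565 = 0 ∩ |GE|² = 274069/2825]
   → G = (2746/565, -3784/565)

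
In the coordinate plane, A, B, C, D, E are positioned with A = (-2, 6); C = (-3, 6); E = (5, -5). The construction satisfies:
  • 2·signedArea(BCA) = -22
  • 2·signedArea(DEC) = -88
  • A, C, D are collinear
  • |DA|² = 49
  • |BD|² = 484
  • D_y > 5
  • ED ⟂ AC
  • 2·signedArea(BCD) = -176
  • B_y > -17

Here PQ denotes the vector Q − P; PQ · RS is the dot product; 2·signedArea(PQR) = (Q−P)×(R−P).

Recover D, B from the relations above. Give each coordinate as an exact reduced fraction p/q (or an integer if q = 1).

B = (5, -16)
D = (5, 6)

1. D_x = 5  [A, C, D are collinear ∩ ED ⟂ AC]
2. D_y = 6  [A, C, D are collinear ∩ ED ⟂ AC]
   → D = (5, 6)
3. B_y = -16  [2·signedArea(BCA) = -22]
4. B_x = 5  [|BD|² = 484]
   → B = (5, -16)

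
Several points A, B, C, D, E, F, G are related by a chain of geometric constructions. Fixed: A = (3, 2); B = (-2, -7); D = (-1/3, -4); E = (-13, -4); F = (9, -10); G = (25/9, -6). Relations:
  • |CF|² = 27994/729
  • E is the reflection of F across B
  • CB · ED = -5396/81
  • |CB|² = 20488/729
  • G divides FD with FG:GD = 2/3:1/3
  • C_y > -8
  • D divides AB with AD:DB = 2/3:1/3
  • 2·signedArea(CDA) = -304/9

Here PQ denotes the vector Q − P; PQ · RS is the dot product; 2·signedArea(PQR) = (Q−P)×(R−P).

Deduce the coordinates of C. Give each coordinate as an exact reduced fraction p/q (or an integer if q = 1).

1. C_x = 88/27  [2·signedArea(CDA) = -304/9 ∩ CB · ED = -5396/81]
2. C_y = -23/3  [2·signedArea(CDA) = -304/9 ∩ CB · ED = -5396/81]
   → C = (88/27, -23/3)

C = (88/27, -23/3)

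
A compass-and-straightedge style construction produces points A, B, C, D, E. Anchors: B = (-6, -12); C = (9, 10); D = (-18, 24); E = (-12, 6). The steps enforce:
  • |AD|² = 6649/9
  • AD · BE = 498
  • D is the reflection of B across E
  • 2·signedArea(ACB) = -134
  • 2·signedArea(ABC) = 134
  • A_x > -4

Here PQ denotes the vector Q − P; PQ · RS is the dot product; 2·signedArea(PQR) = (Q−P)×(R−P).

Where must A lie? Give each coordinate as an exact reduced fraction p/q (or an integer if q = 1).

1. A_x = -3  [2·signedArea(ACB) = -134 ∩ AD · BE = 498]
2. A_y = 4/3  [2·signedArea(ACB) = -134 ∩ AD · BE = 498]
   → A = (-3, 4/3)

A = (-3, 4/3)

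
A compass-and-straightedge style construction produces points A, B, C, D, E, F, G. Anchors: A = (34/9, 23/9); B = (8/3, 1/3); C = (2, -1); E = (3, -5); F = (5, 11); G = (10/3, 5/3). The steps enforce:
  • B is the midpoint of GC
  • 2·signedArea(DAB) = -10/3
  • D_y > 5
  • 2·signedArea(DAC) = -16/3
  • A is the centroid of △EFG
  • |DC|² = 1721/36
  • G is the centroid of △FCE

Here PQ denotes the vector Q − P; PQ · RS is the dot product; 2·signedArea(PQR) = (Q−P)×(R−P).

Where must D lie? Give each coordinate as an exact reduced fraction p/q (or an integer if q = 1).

D = (23/6, 17/3)

1. D_x = 23/6  [line 32/9·x + -16/9·y + -32/9 = 0 ∩ |DC|² = 1721/36]
2. D_y = 17/3  [line 32/9·x + -16/9·y + -32/9 = 0 ∩ |DC|² = 1721/36]
   → D = (23/6, 17/3)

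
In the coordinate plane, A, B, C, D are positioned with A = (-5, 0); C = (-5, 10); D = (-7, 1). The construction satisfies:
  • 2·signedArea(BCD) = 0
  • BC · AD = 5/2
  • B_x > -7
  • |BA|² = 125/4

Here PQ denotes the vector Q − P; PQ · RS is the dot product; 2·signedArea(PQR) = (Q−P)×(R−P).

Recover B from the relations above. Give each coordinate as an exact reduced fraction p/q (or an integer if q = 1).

B = (-6, 11/2)

1. B_x = -6  [2·signedArea(BCD) = 0 ∩ BC · AD = 5/2]
2. B_y = 11/2  [2·signedArea(BCD) = 0 ∩ BC · AD = 5/2]
   → B = (-6, 11/2)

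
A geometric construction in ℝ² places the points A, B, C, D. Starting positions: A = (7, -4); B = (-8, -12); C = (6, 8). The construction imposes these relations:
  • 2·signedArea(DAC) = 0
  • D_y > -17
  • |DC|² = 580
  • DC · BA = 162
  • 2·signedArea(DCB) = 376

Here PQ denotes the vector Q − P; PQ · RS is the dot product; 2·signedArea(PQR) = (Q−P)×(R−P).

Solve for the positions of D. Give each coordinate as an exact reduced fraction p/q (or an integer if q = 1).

1. D_x = 8  [2·signedArea(DAC) = 0 ∩ 2·signedArea(DCB) = 376]
2. D_y = -16  [2·signedArea(DAC) = 0 ∩ 2·signedArea(DCB) = 376]
   → D = (8, -16)

D = (8, -16)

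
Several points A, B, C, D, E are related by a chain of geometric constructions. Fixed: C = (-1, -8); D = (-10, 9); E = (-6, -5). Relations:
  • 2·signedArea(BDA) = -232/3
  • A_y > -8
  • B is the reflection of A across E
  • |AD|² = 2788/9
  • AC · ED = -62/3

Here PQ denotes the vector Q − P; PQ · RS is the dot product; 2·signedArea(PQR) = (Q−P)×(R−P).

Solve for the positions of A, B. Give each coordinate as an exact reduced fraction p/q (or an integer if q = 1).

1. A_x = -8/3  [line 4·x + -14·y + -262/3 = 0 ∩ |AD|² = 2788/9]
2. A_y = -7  [line 4·x + -14·y + -262/3 = 0 ∩ |AD|² = 2788/9]
   → A = (-8/3, -7)
3. B_x = -28/3  [B is the reflection of A across E]
4. B_y = -3  [B is the reflection of A across E]
   → B = (-28/3, -3)

A = (-8/3, -7)
B = (-28/3, -3)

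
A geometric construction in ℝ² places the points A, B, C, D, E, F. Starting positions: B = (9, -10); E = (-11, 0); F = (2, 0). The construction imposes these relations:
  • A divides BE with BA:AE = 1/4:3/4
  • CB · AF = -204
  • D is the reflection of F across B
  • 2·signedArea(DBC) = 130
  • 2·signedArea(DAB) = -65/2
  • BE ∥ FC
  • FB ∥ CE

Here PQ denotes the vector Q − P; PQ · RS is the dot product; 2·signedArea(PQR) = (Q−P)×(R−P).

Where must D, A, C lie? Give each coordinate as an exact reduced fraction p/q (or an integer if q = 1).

1. D_x = 16  [D is the reflection of F across B]
2. D_y = -20  [D is the reflection of F across B]
   → D = (16, -20)
3. A_x = 4  [A divides BE with BA:AE = 1/4:3/4]
4. A_y = -15/2  [A divides BE with BA:AE = 1/4:3/4]
   → A = (4, -15/2)
5. C_x = -18  [FB ∥ CE ∩ BE ∥ FC]
6. C_y = 10  [FB ∥ CE ∩ BE ∥ FC]
   → C = (-18, 10)

A = (4, -15/2)
C = (-18, 10)
D = (16, -20)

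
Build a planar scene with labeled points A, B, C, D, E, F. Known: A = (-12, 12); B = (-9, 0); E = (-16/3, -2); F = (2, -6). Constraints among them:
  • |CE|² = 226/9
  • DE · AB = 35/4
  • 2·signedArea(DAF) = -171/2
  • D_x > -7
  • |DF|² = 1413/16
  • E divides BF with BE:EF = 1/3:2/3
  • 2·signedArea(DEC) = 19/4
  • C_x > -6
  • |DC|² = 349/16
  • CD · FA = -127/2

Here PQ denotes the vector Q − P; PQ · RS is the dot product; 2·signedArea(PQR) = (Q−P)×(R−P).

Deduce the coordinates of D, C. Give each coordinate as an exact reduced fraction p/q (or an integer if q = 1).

C = (-5, 3)
D = (-25/4, -3/2)

1. D_x = -25/4  [2·signedArea(DAF) = -171/2 ∩ DE · AB = 35/4]
2. D_y = -3/2  [2·signedArea(DAF) = -171/2 ∩ DE · AB = 35/4]
   → D = (-25/4, -3/2)
3. C_x = -5  [2·signedArea(DEC) = 19/4 ∩ CD · FA = -127/2]
4. C_y = 3  [2·signedArea(DEC) = 19/4 ∩ CD · FA = -127/2]
   → C = (-5, 3)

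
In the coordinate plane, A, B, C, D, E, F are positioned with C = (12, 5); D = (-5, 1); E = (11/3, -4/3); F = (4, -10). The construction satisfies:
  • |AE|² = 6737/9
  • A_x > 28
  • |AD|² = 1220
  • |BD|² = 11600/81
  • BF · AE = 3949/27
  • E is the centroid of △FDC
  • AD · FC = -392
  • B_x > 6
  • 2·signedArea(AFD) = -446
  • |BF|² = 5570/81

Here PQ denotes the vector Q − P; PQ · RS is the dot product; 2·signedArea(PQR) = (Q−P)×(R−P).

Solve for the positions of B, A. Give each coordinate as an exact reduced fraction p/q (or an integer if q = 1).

1. A_x = 29  [AD · FC = -392 ∩ 2·signedArea(AFD) = -446]
2. A_y = 9  [AD · FC = -392 ∩ 2·signedArea(AFD) = -446]
   → A = (29, 9)
3. B_x = 59/9  [line 76/3·x + 31/3·y + -3895/27 = 0 ∩ |BD|² = 11600/81]
4. B_y = -19/9  [line 76/3·x + 31/3·y + -3895/27 = 0 ∩ |BD|² = 11600/81]
   → B = (59/9, -19/9)

A = (29, 9)
B = (59/9, -19/9)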